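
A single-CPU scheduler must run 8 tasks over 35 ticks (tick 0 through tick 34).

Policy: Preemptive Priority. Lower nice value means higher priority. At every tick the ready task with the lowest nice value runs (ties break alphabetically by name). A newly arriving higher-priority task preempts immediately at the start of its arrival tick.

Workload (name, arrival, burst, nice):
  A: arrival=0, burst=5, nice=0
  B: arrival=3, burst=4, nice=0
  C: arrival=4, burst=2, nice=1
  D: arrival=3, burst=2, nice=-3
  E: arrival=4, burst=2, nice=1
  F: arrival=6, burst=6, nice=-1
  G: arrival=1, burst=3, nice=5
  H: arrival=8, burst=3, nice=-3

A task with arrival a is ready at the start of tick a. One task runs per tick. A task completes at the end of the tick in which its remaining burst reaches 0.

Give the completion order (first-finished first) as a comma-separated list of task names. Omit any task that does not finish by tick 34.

completion order = D, H, F, A, B, C, E, G

t=0: ready={A} → run A
t=1: ready={A,G} → run A
t=2: ready={A,G} → run A
t=3: ready={A,B,D,G} → run D
t=4: ready={A,B,C,D,E,G} → run D
t=5: ready={A,B,C,E,G} → run A
t=6: ready={A,B,C,E,F,G} → run F
t=7: ready={A,B,C,E,F,G} → run F
t=8: ready={A,B,C,E,F,G,H} → run H
t=9: ready={A,B,C,E,F,G,H} → run H
t=10: ready={A,B,C,E,F,G,H} → run H
t=11: ready={A,B,C,E,F,G} → run F
t=12: ready={A,B,C,E,F,G} → run F
t=13: ready={A,B,C,E,F,G} → run F
t=14: ready={A,B,C,E,F,G} → run F
t=15: ready={A,B,C,E,G} → run A
t=16: ready={B,C,E,G} → run B
t=17: ready={B,C,E,G} → run B
t=18: ready={B,C,E,G} → run B
t=19: ready={B,C,E,G} → run B
t=20: ready={C,E,G} → run C
t=21: ready={C,E,G} → run C
t=22: ready={E,G} → run E
t=23: ready={E,G} → run E
t=24: ready={G} → run G
t=25: ready={G} → run G
t=26: ready={G} → run G
t=27: (idle)
t=28: (idle)
t=29: (idle)
t=30: (idle)
t=31: (idle)
t=32: (idle)
t=33: (idle)
t=34: (idle)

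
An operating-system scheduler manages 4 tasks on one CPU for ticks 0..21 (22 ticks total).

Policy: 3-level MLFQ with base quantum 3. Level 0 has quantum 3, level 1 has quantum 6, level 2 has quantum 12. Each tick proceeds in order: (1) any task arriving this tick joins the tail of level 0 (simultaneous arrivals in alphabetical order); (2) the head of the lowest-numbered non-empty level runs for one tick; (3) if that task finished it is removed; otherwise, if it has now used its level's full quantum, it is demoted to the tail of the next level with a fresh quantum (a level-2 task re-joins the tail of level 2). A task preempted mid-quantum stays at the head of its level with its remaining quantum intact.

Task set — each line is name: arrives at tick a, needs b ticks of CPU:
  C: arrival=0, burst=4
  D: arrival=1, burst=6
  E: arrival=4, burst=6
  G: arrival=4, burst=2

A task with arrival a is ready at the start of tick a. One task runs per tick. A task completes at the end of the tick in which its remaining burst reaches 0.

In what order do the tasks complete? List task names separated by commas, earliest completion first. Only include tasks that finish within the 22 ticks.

completion order = G, C, D, E

t=0: L0/L1/L2 = C/-/- → run C
t=1: L0/L1/L2 = CD/-/- → run C
t=2: L0/L1/L2 = CD/-/- → run C
t=3: L0/L1/L2 = D/C/- → run D
t=4: L0/L1/L2 = DEG/C/- → run D
t=5: L0/L1/L2 = DEG/C/- → run D
t=6: L0/L1/L2 = EG/CD/- → run E
t=7: L0/L1/L2 = EG/CD/- → run E
t=8: L0/L1/L2 = EG/CD/- → run E
t=9: L0/L1/L2 = G/CDE/- → run G
t=10: L0/L1/L2 = G/CDE/- → run G
t=11: L0/L1/L2 = -/CDE/- → run C
t=12: L0/L1/L2 = -/DE/- → run D
t=13: L0/L1/L2 = -/DE/- → run D
t=14: L0/L1/L2 = -/DE/- → run D
t=15: L0/L1/L2 = -/E/- → run E
t=16: L0/L1/L2 = -/E/- → run E
t=17: L0/L1/L2 = -/E/- → run E
t=18: (idle)
t=19: (idle)
t=20: (idle)
t=21: (idle)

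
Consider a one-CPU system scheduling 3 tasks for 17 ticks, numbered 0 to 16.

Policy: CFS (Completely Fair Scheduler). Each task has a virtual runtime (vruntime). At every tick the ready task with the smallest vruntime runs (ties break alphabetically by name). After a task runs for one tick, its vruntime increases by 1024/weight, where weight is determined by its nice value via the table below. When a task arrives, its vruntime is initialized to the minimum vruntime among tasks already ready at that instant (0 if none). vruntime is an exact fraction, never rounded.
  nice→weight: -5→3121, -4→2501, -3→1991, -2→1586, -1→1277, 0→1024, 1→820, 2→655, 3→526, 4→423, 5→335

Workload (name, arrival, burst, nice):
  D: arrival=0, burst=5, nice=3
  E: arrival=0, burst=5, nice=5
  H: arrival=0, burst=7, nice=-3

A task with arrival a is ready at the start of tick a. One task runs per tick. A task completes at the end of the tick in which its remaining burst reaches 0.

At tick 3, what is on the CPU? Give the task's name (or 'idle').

t=0: vr[D=0 E=0 H=0] → run D
t=1: vr[D=512/263 E=0 H=0] → run E
t=2: vr[D=512/263 E=1024/335 H=0] → run H
t=3: vr[D=512/263 E=1024/335 H=1024/1991] → run H
t=4: vr[D=512/263 E=1024/335 H=2048/1991] → run H
t=5: vr[D=512/263 E=1024/335 H=3072/1991] → run H
t=6: vr[D=512/263 E=1024/335 H=4096/1991] → run D
t=7: vr[D=1024/263 E=1024/335 H=4096/1991] → run H
t=8: vr[D=1024/263 E=1024/335 H=5120/1991] → run H
t=9: vr[D=1024/263 E=1024/335 H=6144/1991] → run E
t=10: vr[D=1024/263 E=2048/335 H=6144/1991] → run H
t=11: vr[D=1024/263 E=2048/335] → run D
t=12: vr[D=1536/263 E=2048/335] → run D
t=13: vr[D=2048/263 E=2048/335] → run E
t=14: vr[D=2048/263 E=3072/335] → run D
t=15: vr[E=3072/335] → run E
t=16: vr[E=4096/335] → run E

running at tick 3 = H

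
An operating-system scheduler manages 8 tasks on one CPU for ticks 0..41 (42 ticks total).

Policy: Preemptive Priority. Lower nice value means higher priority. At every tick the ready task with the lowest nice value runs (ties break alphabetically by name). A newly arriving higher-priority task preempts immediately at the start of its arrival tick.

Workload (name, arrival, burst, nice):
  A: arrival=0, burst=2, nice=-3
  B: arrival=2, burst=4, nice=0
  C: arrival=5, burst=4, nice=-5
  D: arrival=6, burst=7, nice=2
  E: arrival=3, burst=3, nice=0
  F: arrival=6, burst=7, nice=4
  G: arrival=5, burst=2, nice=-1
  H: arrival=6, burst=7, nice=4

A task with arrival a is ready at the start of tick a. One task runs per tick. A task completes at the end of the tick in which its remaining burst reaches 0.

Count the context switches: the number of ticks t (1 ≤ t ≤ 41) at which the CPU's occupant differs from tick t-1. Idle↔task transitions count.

context switches = 9

t=0: ready={A} → run A
t=1: ready={A} → run A
t=2: ready={B} → run B
t=3: ready={B,E} → run B
t=4: ready={B,E} → run B
t=5: ready={B,C,E,G} → run C
t=6: ready={B,C,D,E,F,G,H} → run C
t=7: ready={B,C,D,E,F,G,H} → run C
t=8: ready={B,C,D,E,F,G,H} → run C
t=9: ready={B,D,E,F,G,H} → run G
t=10: ready={B,D,E,F,G,H} → run G
t=11: ready={B,D,E,F,H} → run B
t=12: ready={D,E,F,H} → run E
t=13: ready={D,E,F,H} → run E
t=14: ready={D,E,F,H} → run E
t=15: ready={D,F,H} → run D
t=16: ready={D,F,H} → run D
t=17: ready={D,F,H} → run D
t=18: ready={D,F,H} → run D
t=19: ready={D,F,H} → run D
t=20: ready={D,F,H} → run D
t=21: ready={D,F,H} → run D
t=22: ready={F,H} → run F
t=23: ready={F,H} → run F
t=24: ready={F,H} → run F
t=25: ready={F,H} → run F
t=26: ready={F,H} → run F
t=27: ready={F,H} → run F
t=28: ready={F,H} → run F
t=29: ready={H} → run H
t=30: ready={H} → run H
t=31: ready={H} → run H
t=32: ready={H} → run H
t=33: ready={H} → run H
t=34: ready={H} → run H
t=35: ready={H} → run H
t=36: (idle)
t=37: (idle)
t=38: (idle)
t=39: (idle)
t=40: (idle)
t=41: (idle)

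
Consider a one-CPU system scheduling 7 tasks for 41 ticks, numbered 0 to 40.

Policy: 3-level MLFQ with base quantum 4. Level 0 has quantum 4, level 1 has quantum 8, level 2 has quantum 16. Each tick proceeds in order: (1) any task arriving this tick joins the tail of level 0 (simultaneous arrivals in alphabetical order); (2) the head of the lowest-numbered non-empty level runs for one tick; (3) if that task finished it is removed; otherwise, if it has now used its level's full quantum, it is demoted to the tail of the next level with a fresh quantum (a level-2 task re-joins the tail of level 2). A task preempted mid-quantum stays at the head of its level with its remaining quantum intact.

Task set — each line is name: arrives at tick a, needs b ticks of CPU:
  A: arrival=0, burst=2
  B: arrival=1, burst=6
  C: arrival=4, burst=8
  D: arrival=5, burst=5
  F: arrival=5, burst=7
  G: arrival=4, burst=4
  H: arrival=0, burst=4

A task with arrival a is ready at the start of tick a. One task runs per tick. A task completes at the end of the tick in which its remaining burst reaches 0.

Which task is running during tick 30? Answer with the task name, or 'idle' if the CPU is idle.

running at tick 30 = C

t=0: L0/L1/L2 = AH/-/- → run A
t=1: L0/L1/L2 = AHB/-/- → run A
t=2: L0/L1/L2 = HB/-/- → run H
t=3: L0/L1/L2 = HB/-/- → run H
t=4: L0/L1/L2 = HBCG/-/- → run H
t=5: L0/L1/L2 = HBCGDF/-/- → run H
t=6: L0/L1/L2 = BCGDF/-/- → run B
t=7: L0/L1/L2 = BCGDF/-/- → run B
t=8: L0/L1/L2 = BCGDF/-/- → run B
t=9: L0/L1/L2 = BCGDF/-/- → run B
t=10: L0/L1/L2 = CGDF/B/- → run C
t=11: L0/L1/L2 = CGDF/B/- → run C
t=12: L0/L1/L2 = CGDF/B/- → run C
t=13: L0/L1/L2 = CGDF/B/- → run C
t=14: L0/L1/L2 = GDF/BC/- → run G
t=15: L0/L1/L2 = GDF/BC/- → run G
t=16: L0/L1/L2 = GDF/BC/- → run G
t=17: L0/L1/L2 = GDF/BC/- → run G
t=18: L0/L1/L2 = DF/BC/- → run D
t=19: L0/L1/L2 = DF/BC/- → run D
t=20: L0/L1/L2 = DF/BC/- → run D
t=21: L0/L1/L2 = DF/BC/- → run D
t=22: L0/L1/L2 = F/BCD/- → run F
t=23: L0/L1/L2 = F/BCD/- → run F
t=24: L0/L1/L2 = F/BCD/- → run F
t=25: L0/L1/L2 = F/BCD/- → run F
t=26: L0/L1/L2 = -/BCDF/- → run B
t=27: L0/L1/L2 = -/BCDF/- → run B
t=28: L0/L1/L2 = -/CDF/- → run C
t=29: L0/L1/L2 = -/CDF/- → run C
t=30: L0/L1/L2 = -/CDF/- → run C
t=31: L0/L1/L2 = -/CDF/- → run C
t=32: L0/L1/L2 = -/DF/- → run D
t=33: L0/L1/L2 = -/F/- → run F
t=34: L0/L1/L2 = -/F/- → run F
t=35: L0/L1/L2 = -/F/- → run F
t=36: (idle)
t=37: (idle)
t=38: (idle)
t=39: (idle)
t=40: (idle)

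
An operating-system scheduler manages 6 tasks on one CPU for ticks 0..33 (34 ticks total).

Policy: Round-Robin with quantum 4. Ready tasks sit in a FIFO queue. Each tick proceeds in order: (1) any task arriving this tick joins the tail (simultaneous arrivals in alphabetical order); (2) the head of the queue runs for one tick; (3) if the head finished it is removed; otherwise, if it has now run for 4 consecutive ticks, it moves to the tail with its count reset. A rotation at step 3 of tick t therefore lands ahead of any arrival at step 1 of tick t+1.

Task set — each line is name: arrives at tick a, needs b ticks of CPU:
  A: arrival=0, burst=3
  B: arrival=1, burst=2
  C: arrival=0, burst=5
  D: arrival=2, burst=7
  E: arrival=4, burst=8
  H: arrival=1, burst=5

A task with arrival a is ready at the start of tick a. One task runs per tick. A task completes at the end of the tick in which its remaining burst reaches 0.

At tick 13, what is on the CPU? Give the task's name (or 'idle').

t=0: queue=[A,C] q_used=0 → run A
t=1: queue=[A,C,B,H] q_used=1 → run A
t=2: queue=[A,C,B,H,D] q_used=2 → run A
t=3: queue=[C,B,H,D] q_used=0 → run C
t=4: queue=[C,B,H,D,E] q_used=1 → run C
t=5: queue=[C,B,H,D,E] q_used=2 → run C
t=6: queue=[C,B,H,D,E] q_used=3 → run C
t=7: queue=[B,H,D,E,C] q_used=0 → run B
t=8: queue=[B,H,D,E,C] q_used=1 → run B
t=9: queue=[H,D,E,C] q_used=0 → run H
t=10: queue=[H,D,E,C] q_used=1 → run H
t=11: queue=[H,D,E,C] q_used=2 → run H
t=12: queue=[H,D,E,C] q_used=3 → run H
t=13: queue=[D,E,C,H] q_used=0 → run D
t=14: queue=[D,E,C,H] q_used=1 → run D
t=15: queue=[D,E,C,H] q_used=2 → run D
t=16: queue=[D,E,C,H] q_used=3 → run D
t=17: queue=[E,C,H,D] q_used=0 → run E
t=18: queue=[E,C,H,D] q_used=1 → run E
t=19: queue=[E,C,H,D] q_used=2 → run E
t=20: queue=[E,C,H,D] q_used=3 → run E
t=21: queue=[C,H,D,E] q_used=0 → run C
t=22: queue=[H,D,E] q_used=0 → run H
t=23: queue=[D,E] q_used=0 → run D
t=24: queue=[D,E] q_used=1 → run D
t=25: queue=[D,E] q_used=2 → run D
t=26: queue=[E] q_used=0 → run E
t=27: queue=[E] q_used=1 → run E
t=28: queue=[E] q_used=2 → run E
t=29: queue=[E] q_used=3 → run E
t=30: (idle)
t=31: (idle)
t=32: (idle)
t=33: (idle)

running at tick 13 = D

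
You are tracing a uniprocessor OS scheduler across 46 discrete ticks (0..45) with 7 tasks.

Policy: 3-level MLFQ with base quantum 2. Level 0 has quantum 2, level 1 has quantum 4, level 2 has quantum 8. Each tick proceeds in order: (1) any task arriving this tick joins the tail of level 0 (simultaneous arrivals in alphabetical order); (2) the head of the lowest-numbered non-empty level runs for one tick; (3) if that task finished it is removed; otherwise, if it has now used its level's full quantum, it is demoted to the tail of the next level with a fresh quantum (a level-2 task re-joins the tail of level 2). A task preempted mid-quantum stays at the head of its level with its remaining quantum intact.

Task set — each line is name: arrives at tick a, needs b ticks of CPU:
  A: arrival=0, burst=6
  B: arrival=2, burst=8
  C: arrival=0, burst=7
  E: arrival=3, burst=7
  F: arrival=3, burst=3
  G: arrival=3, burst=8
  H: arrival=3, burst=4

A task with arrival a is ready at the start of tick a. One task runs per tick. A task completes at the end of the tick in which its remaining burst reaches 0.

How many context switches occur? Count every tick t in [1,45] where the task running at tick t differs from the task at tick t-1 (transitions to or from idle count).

context switches = 18

t=0: L0/L1/L2 = AC/-/- → run A
t=1: L0/L1/L2 = AC/-/- → run A
t=2: L0/L1/L2 = CB/A/- → run C
t=3: L0/L1/L2 = CBEFGH/A/- → run C
t=4: L0/L1/L2 = BEFGH/AC/- → run B
t=5: L0/L1/L2 = BEFGH/AC/- → run B
t=6: L0/L1/L2 = EFGH/ACB/- → run E
t=7: L0/L1/L2 = EFGH/ACB/- → run E
t=8: L0/L1/L2 = FGH/ACBE/- → run F
t=9: L0/L1/L2 = FGH/ACBE/- → run F
t=10: L0/L1/L2 = GH/ACBEF/- → run G
t=11: L0/L1/L2 = GH/ACBEF/- → run G
t=12: L0/L1/L2 = H/ACBEFG/- → run H
t=13: L0/L1/L2 = H/ACBEFG/- → run H
t=14: L0/L1/L2 = -/ACBEFGH/- → run A
t=15: L0/L1/L2 = -/ACBEFGH/- → run A
t=16: L0/L1/L2 = -/ACBEFGH/- → run A
t=17: L0/L1/L2 = -/ACBEFGH/- → run A
t=18: L0/L1/L2 = -/CBEFGH/- → run C
t=19: L0/L1/L2 = -/CBEFGH/- → run C
t=20: L0/L1/L2 = -/CBEFGH/- → run C
t=21: L0/L1/L2 = -/CBEFGH/- → run C
t=22: L0/L1/L2 = -/BEFGH/C → run B
t=23: L0/L1/L2 = -/BEFGH/C → run B
t=24: L0/L1/L2 = -/BEFGH/C → run B
t=25: L0/L1/L2 = -/BEFGH/C → run B
t=26: L0/L1/L2 = -/EFGH/CB → run E
t=27: L0/L1/L2 = -/EFGH/CB → run E
t=28: L0/L1/L2 = -/EFGH/CB → run E
t=29: L0/L1/L2 = -/EFGH/CB → run E
t=30: L0/L1/L2 = -/FGH/CBE → run F
t=31: L0/L1/L2 = -/GH/CBE → run G
t=32: L0/L1/L2 = -/GH/CBE → run G
t=33: L0/L1/L2 = -/GH/CBE → run G
t=34: L0/L1/L2 = -/GH/CBE → run G
t=35: L0/L1/L2 = -/H/CBEG → run H
t=36: L0/L1/L2 = -/H/CBEG → run H
t=37: L0/L1/L2 = -/-/CBEG → run C
t=38: L0/L1/L2 = -/-/BEG → run B
t=39: L0/L1/L2 = -/-/BEG → run B
t=40: L0/L1/L2 = -/-/EG → run E
t=41: L0/L1/L2 = -/-/G → run G
t=42: L0/L1/L2 = -/-/G → run G
t=43: (idle)
t=44: (idle)
t=45: (idle)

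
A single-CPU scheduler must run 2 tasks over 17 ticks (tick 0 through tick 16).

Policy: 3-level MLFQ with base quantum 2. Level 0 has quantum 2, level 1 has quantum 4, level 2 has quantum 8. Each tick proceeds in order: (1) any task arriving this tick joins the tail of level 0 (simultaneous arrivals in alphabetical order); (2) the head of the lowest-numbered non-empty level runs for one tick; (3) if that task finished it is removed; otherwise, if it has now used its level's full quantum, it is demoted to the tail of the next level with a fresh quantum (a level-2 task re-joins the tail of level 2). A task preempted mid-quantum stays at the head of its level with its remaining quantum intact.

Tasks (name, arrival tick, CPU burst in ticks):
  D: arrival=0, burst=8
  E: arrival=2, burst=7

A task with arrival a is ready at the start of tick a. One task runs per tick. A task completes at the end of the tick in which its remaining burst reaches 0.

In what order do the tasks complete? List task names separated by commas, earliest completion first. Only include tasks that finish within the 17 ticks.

t=0: L0/L1/L2 = D/-/- → run D
t=1: L0/L1/L2 = D/-/- → run D
t=2: L0/L1/L2 = E/D/- → run E
t=3: L0/L1/L2 = E/D/- → run E
t=4: L0/L1/L2 = -/DE/- → run D
t=5: L0/L1/L2 = -/DE/- → run D
t=6: L0/L1/L2 = -/DE/- → run D
t=7: L0/L1/L2 = -/DE/- → run D
t=8: L0/L1/L2 = -/E/D → run E
t=9: L0/L1/L2 = -/E/D → run E
t=10: L0/L1/L2 = -/E/D → run E
t=11: L0/L1/L2 = -/E/D → run E
t=12: L0/L1/L2 = -/-/DE → run D
t=13: L0/L1/L2 = -/-/DE → run D
t=14: L0/L1/L2 = -/-/E → run E
t=15: (idle)
t=16: (idle)

completion order = D, E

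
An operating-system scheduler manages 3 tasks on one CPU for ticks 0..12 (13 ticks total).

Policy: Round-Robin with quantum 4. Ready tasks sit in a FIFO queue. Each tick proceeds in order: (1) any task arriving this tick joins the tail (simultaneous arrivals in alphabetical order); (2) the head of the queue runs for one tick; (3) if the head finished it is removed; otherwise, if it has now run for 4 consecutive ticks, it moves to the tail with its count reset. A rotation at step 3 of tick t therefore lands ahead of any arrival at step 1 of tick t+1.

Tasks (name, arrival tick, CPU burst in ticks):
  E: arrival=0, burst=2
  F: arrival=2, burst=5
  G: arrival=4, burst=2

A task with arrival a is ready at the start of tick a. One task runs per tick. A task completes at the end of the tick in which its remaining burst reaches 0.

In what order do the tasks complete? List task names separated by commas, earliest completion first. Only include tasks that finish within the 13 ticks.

t=0: queue=[E] q_used=0 → run E
t=1: queue=[E] q_used=1 → run E
t=2: queue=[F] q_used=0 → run F
t=3: queue=[F] q_used=1 → run F
t=4: queue=[F,G] q_used=2 → run F
t=5: queue=[F,G] q_used=3 → run F
t=6: queue=[G,F] q_used=0 → run G
t=7: queue=[G,F] q_used=1 → run G
t=8: queue=[F] q_used=0 → run F
t=9: (idle)
t=10: (idle)
t=11: (idle)
t=12: (idle)

completion order = E, G, F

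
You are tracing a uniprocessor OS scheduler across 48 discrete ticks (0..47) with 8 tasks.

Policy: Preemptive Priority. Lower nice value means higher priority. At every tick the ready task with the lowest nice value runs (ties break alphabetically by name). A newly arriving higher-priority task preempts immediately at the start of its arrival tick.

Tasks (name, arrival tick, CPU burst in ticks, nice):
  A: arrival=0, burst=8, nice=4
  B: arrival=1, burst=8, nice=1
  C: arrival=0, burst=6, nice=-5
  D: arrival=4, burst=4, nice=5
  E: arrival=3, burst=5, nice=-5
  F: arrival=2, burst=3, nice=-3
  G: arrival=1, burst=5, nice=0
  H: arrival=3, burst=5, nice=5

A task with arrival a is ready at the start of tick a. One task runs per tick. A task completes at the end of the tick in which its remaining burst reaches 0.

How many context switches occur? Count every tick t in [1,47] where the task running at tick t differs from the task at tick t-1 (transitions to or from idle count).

t=0: ready={A,C} → run C
t=1: ready={A,B,C,G} → run C
t=2: ready={A,B,C,F,G} → run C
t=3: ready={A,B,C,E,F,G,H} → run C
t=4: ready={A,B,C,D,E,F,G,H} → run C
t=5: ready={A,B,C,D,E,F,G,H} → run C
t=6: ready={A,B,D,E,F,G,H} → run E
t=7: ready={A,B,D,E,F,G,H} → run E
t=8: ready={A,B,D,E,F,G,H} → run E
t=9: ready={A,B,D,E,F,G,H} → run E
t=10: ready={A,B,D,E,F,G,H} → run E
t=11: ready={A,B,D,F,G,H} → run F
t=12: ready={A,B,D,F,G,H} → run F
t=13: ready={A,B,D,F,G,H} → run F
t=14: ready={A,B,D,G,H} → run G
t=15: ready={A,B,D,G,H} → run G
t=16: ready={A,B,D,G,H} → run G
t=17: ready={A,B,D,G,H} → run G
t=18: ready={A,B,D,G,H} → run G
t=19: ready={A,B,D,H} → run B
t=20: ready={A,B,D,H} → run B
t=21: ready={A,B,D,H} → run B
t=22: ready={A,B,D,H} → run B
t=23: ready={A,B,D,H} → run B
t=24: ready={A,B,D,H} → run B
t=25: ready={A,B,D,H} → run B
t=26: ready={A,B,D,H} → run B
t=27: ready={A,D,H} → run A
t=28: ready={A,D,H} → run A
t=29: ready={A,D,H} → run A
t=30: ready={A,D,H} → run A
t=31: ready={A,D,H} → run A
t=32: ready={A,D,H} → run A
t=33: ready={A,D,H} → run A
t=34: ready={A,D,H} → run A
t=35: ready={D,H} → run D
t=36: ready={D,H} → run D
t=37: ready={D,H} → run D
t=38: ready={D,H} → run D
t=39: ready={H} → run H
t=40: ready={H} → run H
t=41: ready={H} → run H
t=42: ready={H} → run H
t=43: ready={H} → run H
t=44: (idle)
t=45: (idle)
t=46: (idle)
t=47: (idle)

context switches = 8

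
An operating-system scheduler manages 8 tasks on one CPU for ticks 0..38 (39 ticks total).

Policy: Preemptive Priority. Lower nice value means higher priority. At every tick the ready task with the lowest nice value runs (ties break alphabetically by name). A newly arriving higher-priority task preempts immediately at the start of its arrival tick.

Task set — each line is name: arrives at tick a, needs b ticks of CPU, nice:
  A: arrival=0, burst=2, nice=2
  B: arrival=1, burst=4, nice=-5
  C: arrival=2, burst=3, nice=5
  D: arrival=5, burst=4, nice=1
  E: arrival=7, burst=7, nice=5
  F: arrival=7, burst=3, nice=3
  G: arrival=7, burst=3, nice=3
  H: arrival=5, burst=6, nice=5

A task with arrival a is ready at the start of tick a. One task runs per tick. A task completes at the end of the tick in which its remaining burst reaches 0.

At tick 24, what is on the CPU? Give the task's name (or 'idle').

t=0: ready={A} → run A
t=1: ready={A,B} → run B
t=2: ready={A,B,C} → run B
t=3: ready={A,B,C} → run B
t=4: ready={A,B,C} → run B
t=5: ready={A,C,D,H} → run D
t=6: ready={A,C,D,H} → run D
t=7: ready={A,C,D,E,F,G,H} → run D
t=8: ready={A,C,D,E,F,G,H} → run D
t=9: ready={A,C,E,F,G,H} → run A
t=10: ready={C,E,F,G,H} → run F
t=11: ready={C,E,F,G,H} → run F
t=12: ready={C,E,F,G,H} → run F
t=13: ready={C,E,G,H} → run G
t=14: ready={C,E,G,H} → run G
t=15: ready={C,E,G,H} → run G
t=16: ready={C,E,H} → run C
t=17: ready={C,E,H} → run C
t=18: ready={C,E,H} → run C
t=19: ready={E,H} → run E
t=20: ready={E,H} → run E
t=21: ready={E,H} → run E
t=22: ready={E,H} → run E
t=23: ready={E,H} → run E
t=24: ready={E,H} → run E
t=25: ready={E,H} → run E
t=26: ready={H} → run H
t=27: ready={H} → run H
t=28: ready={H} → run H
t=29: ready={H} → run H
t=30: ready={H} → run H
t=31: ready={H} → run H
t=32: (idle)
t=33: (idle)
t=34: (idle)
t=35: (idle)
t=36: (idle)
t=37: (idle)
t=38: (idle)

running at tick 24 = E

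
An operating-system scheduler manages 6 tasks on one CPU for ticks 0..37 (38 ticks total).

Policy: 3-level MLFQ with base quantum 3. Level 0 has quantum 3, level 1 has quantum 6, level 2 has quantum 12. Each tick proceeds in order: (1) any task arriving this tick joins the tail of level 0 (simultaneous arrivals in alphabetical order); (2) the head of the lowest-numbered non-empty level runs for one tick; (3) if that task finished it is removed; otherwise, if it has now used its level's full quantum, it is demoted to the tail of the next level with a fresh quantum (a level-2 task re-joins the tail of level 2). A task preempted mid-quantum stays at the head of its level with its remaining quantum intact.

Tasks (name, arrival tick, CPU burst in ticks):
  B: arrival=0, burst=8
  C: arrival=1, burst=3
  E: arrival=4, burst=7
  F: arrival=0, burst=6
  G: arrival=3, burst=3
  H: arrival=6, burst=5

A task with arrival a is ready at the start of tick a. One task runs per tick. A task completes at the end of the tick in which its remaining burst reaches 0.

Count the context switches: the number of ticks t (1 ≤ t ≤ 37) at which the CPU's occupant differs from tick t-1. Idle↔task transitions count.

context switches = 10

t=0: L0/L1/L2 = BF/-/- → run B
t=1: L0/L1/L2 = BFC/-/- → run B
t=2: L0/L1/L2 = BFC/-/- → run B
t=3: L0/L1/L2 = FCG/B/- → run F
t=4: L0/L1/L2 = FCGE/B/- → run F
t=5: L0/L1/L2 = FCGE/B/- → run F
t=6: L0/L1/L2 = CGEH/BF/- → run C
t=7: L0/L1/L2 = CGEH/BF/- → run C
t=8: L0/L1/L2 = CGEH/BF/- → run C
t=9: L0/L1/L2 = GEH/BF/- → run G
t=10: L0/L1/L2 = GEH/BF/- → run G
t=11: L0/L1/L2 = GEH/BF/- → run G
t=12: L0/L1/L2 = EH/BF/- → run E
t=13: L0/L1/L2 = EH/BF/- → run E
t=14: L0/L1/L2 = EH/BF/- → run E
t=15: L0/L1/L2 = H/BFE/- → run H
t=16: L0/L1/L2 = H/BFE/- → run H
t=17: L0/L1/L2 = H/BFE/- → run H
t=18: L0/L1/L2 = -/BFEH/- → run B
t=19: L0/L1/L2 = -/BFEH/- → run B
t=20: L0/L1/L2 = -/BFEH/- → run B
t=21: L0/L1/L2 = -/BFEH/- → run B
t=22: L0/L1/L2 = -/BFEH/- → run B
t=23: L0/L1/L2 = -/FEH/- → run F
t=24: L0/L1/L2 = -/FEH/- → run F
t=25: L0/L1/L2 = -/FEH/- → run F
t=26: L0/L1/L2 = -/EH/- → run E
t=27: L0/L1/L2 = -/EH/- → run E
t=28: L0/L1/L2 = -/EH/- → run E
t=29: L0/L1/L2 = -/EH/- → run E
t=30: L0/L1/L2 = -/H/- → run H
t=31: L0/L1/L2 = -/H/- → run H
t=32: (idle)
t=33: (idle)
t=34: (idle)
t=35: (idle)
t=36: (idle)
t=37: (idle)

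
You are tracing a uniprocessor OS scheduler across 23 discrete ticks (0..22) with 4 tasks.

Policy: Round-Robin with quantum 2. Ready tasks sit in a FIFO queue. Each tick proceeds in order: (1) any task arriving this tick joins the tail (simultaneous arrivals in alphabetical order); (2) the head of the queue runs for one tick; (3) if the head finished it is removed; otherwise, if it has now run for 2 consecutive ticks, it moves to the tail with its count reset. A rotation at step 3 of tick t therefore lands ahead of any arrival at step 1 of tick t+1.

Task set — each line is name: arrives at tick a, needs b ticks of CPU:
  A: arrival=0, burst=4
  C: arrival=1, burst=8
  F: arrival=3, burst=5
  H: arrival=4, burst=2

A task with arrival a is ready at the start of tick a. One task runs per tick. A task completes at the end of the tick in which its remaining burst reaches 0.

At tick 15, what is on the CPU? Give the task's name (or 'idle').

running at tick 15 = C

t=0: queue=[A] q_used=0 → run A
t=1: queue=[A,C] q_used=1 → run A
t=2: queue=[C,A] q_used=0 → run C
t=3: queue=[C,A,F] q_used=1 → run C
t=4: queue=[A,F,C,H] q_used=0 → run A
t=5: queue=[A,F,C,H] q_used=1 → run A
t=6: queue=[F,C,H] q_used=0 → run F
t=7: queue=[F,C,H] q_used=1 → run F
t=8: queue=[C,H,F] q_used=0 → run C
t=9: queue=[C,H,F] q_used=1 → run C
t=10: queue=[H,F,C] q_used=0 → run H
t=11: queue=[H,F,C] q_used=1 → run H
t=12: queue=[F,C] q_used=0 → run F
t=13: queue=[F,C] q_used=1 → run F
t=14: queue=[C,F] q_used=0 → run C
t=15: queue=[C,F] q_used=1 → run C
t=16: queue=[F,C] q_used=0 → run F
t=17: queue=[C] q_used=0 → run C
t=18: queue=[C] q_used=1 → run C
t=19: (idle)
t=20: (idle)
t=21: (idle)
t=22: (idle)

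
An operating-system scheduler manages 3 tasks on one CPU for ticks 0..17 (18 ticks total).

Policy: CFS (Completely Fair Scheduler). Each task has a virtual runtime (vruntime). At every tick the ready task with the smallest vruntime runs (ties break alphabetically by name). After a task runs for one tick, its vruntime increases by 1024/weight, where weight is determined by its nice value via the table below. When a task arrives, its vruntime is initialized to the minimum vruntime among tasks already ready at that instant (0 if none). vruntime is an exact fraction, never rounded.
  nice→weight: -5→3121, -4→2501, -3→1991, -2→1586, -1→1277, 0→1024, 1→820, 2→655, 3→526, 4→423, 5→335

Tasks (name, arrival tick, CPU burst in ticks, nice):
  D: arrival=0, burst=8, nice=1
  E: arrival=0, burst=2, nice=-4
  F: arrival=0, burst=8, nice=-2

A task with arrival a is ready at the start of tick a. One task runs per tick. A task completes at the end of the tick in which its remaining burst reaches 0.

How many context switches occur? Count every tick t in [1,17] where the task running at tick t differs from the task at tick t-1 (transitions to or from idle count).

t=0: vr[D=0 E=0 F=0] → run D
t=1: vr[D=256/205 E=0 F=0] → run E
t=2: vr[D=256/205 E=1024/2501 F=0] → run F
t=3: vr[D=256/205 E=1024/2501 F=512/793] → run E
t=4: vr[D=256/205 F=512/793] → run F
t=5: vr[D=256/205 F=1024/793] → run D
t=6: vr[D=512/205 F=1024/793] → run F
t=7: vr[D=512/205 F=1536/793] → run F
t=8: vr[D=512/205 F=2048/793] → run D
t=9: vr[D=768/205 F=2048/793] → run F
t=10: vr[D=768/205 F=2560/793] → run F
t=11: vr[D=768/205 F=3072/793] → run D
t=12: vr[D=1024/205 F=3072/793] → run F
t=13: vr[D=1024/205 F=3584/793] → run F
t=14: vr[D=1024/205] → run D
t=15: vr[D=256/41] → run D
t=16: vr[D=1536/205] → run D
t=17: vr[D=1792/205] → run D

context switches = 11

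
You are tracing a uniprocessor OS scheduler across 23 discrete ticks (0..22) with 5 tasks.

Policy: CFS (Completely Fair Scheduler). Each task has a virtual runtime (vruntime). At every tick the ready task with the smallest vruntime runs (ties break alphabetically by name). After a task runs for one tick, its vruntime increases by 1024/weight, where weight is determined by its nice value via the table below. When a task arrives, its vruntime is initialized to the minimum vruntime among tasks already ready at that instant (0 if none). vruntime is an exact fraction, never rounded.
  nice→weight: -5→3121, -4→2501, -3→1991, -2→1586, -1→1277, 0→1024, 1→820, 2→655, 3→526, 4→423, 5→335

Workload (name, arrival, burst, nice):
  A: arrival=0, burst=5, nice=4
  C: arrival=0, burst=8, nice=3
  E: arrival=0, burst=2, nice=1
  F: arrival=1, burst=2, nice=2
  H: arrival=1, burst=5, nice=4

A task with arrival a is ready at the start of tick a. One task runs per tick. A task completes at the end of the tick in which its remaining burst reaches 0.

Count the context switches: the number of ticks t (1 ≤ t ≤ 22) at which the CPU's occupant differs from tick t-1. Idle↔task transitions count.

context switches = 20

t=0: vr[A=0 C=0 E=0] → run A
t=1: vr[A=1024/423 C=0 E=0 F=0 H=0] → run C
t=2: vr[A=1024/423 C=512/263 E=0 F=0 H=0] → run E
t=3: vr[A=1024/423 C=512/263 E=256/205 F=0 H=0] → run F
t=4: vr[A=1024/423 C=512/263 E=256/205 F=1024/655 H=0] → run H
t=5: vr[A=1024/423 C=512/263 E=256/205 F=1024/655 H=1024/423] → run E
t=6: vr[A=1024/423 C=512/263 F=1024/655 H=1024/423] → run F
t=7: vr[A=1024/423 C=512/263 H=1024/423] → run C
t=8: vr[A=1024/423 C=1024/263 H=1024/423] → run A
t=9: vr[A=2048/423 C=1024/263 H=1024/423] → run H
t=10: vr[A=2048/423 C=1024/263 H=2048/423] → run C
t=11: vr[A=2048/423 C=1536/263 H=2048/423] → run A
t=12: vr[A=1024/141 C=1536/263 H=2048/423] → run H
t=13: vr[A=1024/141 C=1536/263 H=1024/141] → run C
t=14: vr[A=1024/141 C=2048/263 H=1024/141] → run A
t=15: vr[A=4096/423 C=2048/263 H=1024/141] → run H
t=16: vr[A=4096/423 C=2048/263 H=4096/423] → run C
t=17: vr[A=4096/423 C=2560/263 H=4096/423] → run A
t=18: vr[C=2560/263 H=4096/423] → run H
t=19: vr[C=2560/263] → run C
t=20: vr[C=3072/263] → run C
t=21: vr[C=3584/263] → run C
t=22: (idle)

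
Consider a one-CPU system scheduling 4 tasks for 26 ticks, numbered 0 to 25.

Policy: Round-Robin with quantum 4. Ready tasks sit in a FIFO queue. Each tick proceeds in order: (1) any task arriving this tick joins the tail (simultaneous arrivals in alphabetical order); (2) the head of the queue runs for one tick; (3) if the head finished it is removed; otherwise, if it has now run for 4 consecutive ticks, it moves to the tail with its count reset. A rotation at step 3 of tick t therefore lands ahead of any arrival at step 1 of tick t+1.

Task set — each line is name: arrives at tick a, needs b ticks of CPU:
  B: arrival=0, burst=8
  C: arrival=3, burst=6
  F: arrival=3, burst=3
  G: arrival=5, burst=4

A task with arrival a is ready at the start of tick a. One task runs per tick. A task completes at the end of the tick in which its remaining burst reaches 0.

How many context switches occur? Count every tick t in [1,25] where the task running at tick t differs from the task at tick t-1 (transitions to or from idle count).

t=0: queue=[B] q_used=0 → run B
t=1: queue=[B] q_used=1 → run B
t=2: queue=[B] q_used=2 → run B
t=3: queue=[B,C,F] q_used=3 → run B
t=4: queue=[C,F,B] q_used=0 → run C
t=5: queue=[C,F,B,G] q_used=1 → run C
t=6: queue=[C,F,B,G] q_used=2 → run C
t=7: queue=[C,F,B,G] q_used=3 → run C
t=8: queue=[F,B,G,C] q_used=0 → run F
t=9: queue=[F,B,G,C] q_used=1 → run F
t=10: queue=[F,B,G,C] q_used=2 → run F
t=11: queue=[B,G,C] q_used=0 → run B
t=12: queue=[B,G,C] q_used=1 → run B
t=13: queue=[B,G,C] q_used=2 → run B
t=14: queue=[B,G,C] q_used=3 → run B
t=15: queue=[G,C] q_used=0 → run G
t=16: queue=[G,C] q_used=1 → run G
t=17: queue=[G,C] q_used=2 → run G
t=18: queue=[G,C] q_used=3 → run G
t=19: queue=[C] q_used=0 → run C
t=20: queue=[C] q_used=1 → run C
t=21: (idle)
t=22: (idle)
t=23: (idle)
t=24: (idle)
t=25: (idle)

context switches = 6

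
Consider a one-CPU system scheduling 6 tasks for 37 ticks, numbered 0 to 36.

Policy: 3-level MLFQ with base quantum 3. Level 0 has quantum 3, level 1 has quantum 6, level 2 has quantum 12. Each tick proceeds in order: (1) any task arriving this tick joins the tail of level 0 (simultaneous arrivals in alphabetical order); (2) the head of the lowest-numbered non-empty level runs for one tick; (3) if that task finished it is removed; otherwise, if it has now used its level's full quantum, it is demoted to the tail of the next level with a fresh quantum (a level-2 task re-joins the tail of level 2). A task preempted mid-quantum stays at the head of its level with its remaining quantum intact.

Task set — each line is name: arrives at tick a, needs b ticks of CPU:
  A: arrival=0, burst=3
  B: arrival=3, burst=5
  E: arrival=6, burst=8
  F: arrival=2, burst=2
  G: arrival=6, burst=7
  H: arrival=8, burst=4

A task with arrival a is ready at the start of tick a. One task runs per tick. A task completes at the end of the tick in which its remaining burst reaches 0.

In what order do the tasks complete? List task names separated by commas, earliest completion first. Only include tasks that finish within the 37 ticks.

t=0: L0/L1/L2 = A/-/- → run A
t=1: L0/L1/L2 = A/-/- → run A
t=2: L0/L1/L2 = AF/-/- → run A
t=3: L0/L1/L2 = FB/-/- → run F
t=4: L0/L1/L2 = FB/-/- → run F
t=5: L0/L1/L2 = B/-/- → run B
t=6: L0/L1/L2 = BEG/-/- → run B
t=7: L0/L1/L2 = BEG/-/- → run B
t=8: L0/L1/L2 = EGH/B/- → run E
t=9: L0/L1/L2 = EGH/B/- → run E
t=10: L0/L1/L2 = EGH/B/- → run E
t=11: L0/L1/L2 = GH/BE/- → run G
t=12: L0/L1/L2 = GH/BE/- → run G
t=13: L0/L1/L2 = GH/BE/- → run G
t=14: L0/L1/L2 = H/BEG/- → run H
t=15: L0/L1/L2 = H/BEG/- → run H
t=16: L0/L1/L2 = H/BEG/- → run H
t=17: L0/L1/L2 = -/BEGH/- → run B
t=18: L0/L1/L2 = -/BEGH/- → run B
t=19: L0/L1/L2 = -/EGH/- → run E
t=20: L0/L1/L2 = -/EGH/- → run E
t=21: L0/L1/L2 = -/EGH/- → run E
t=22: L0/L1/L2 = -/EGH/- → run E
t=23: L0/L1/L2 = -/EGH/- → run E
t=24: L0/L1/L2 = -/GH/- → run G
t=25: L0/L1/L2 = -/GH/- → run G
t=26: L0/L1/L2 = -/GH/- → run G
t=27: L0/L1/L2 = -/GH/- → run G
t=28: L0/L1/L2 = -/H/- → run H
t=29: (idle)
t=30: (idle)
t=31: (idle)
t=32: (idle)
t=33: (idle)
t=34: (idle)
t=35: (idle)
t=36: (idle)

completion order = A, F, B, E, G, H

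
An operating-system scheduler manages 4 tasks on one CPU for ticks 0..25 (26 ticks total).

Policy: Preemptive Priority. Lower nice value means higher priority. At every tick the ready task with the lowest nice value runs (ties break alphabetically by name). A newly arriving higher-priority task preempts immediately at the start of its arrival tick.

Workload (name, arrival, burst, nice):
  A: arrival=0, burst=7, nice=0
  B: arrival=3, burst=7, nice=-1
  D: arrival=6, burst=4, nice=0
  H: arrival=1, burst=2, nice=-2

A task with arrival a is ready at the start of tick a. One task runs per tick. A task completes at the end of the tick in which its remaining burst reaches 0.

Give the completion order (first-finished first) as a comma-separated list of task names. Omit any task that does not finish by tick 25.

completion order = H, B, A, D

t=0: ready={A} → run A
t=1: ready={A,H} → run H
t=2: ready={A,H} → run H
t=3: ready={A,B} → run B
t=4: ready={A,B} → run B
t=5: ready={A,B} → run B
t=6: ready={A,B,D} → run B
t=7: ready={A,B,D} → run B
t=8: ready={A,B,D} → run B
t=9: ready={A,B,D} → run B
t=10: ready={A,D} → run A
t=11: ready={A,D} → run A
t=12: ready={A,D} → run A
t=13: ready={A,D} → run A
t=14: ready={A,D} → run A
t=15: ready={A,D} → run A
t=16: ready={D} → run D
t=17: ready={D} → run D
t=18: ready={D} → run D
t=19: ready={D} → run D
t=20: (idle)
t=21: (idle)
t=22: (idle)
t=23: (idle)
t=24: (idle)
t=25: (idle)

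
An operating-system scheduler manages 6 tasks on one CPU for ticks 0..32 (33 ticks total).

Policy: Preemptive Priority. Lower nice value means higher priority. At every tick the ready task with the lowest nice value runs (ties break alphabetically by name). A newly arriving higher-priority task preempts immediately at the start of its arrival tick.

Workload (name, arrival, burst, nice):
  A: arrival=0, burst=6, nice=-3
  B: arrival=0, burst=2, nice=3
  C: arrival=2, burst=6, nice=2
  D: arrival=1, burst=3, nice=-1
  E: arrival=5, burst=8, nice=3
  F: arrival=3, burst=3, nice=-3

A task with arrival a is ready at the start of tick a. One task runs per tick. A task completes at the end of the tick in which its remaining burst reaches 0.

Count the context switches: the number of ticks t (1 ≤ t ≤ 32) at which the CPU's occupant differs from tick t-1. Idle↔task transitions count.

context switches = 6

t=0: ready={A,B} → run A
t=1: ready={A,B,D} → run A
t=2: ready={A,B,C,D} → run A
t=3: ready={A,B,C,D,F} → run A
t=4: ready={A,B,C,D,F} → run A
t=5: ready={A,B,C,D,E,F} → run A
t=6: ready={B,C,D,E,F} → run F
t=7: ready={B,C,D,E,F} → run F
t=8: ready={B,C,D,E,F} → run F
t=9: ready={B,C,D,E} → run D
t=10: ready={B,C,D,E} → run D
t=11: ready={B,C,D,E} → run D
t=12: ready={B,C,E} → run C
t=13: ready={B,C,E} → run C
t=14: ready={B,C,E} → run C
t=15: ready={B,C,E} → run C
t=16: ready={B,C,E} → run C
t=17: ready={B,C,E} → run C
t=18: ready={B,E} → run B
t=19: ready={B,E} → run B
t=20: ready={E} → run E
t=21: ready={E} → run E
t=22: ready={E} → run E
t=23: ready={E} → run E
t=24: ready={E} → run E
t=25: ready={E} → run E
t=26: ready={E} → run E
t=27: ready={E} → run E
t=28: (idle)
t=29: (idle)
t=30: (idle)
t=31: (idle)
t=32: (idle)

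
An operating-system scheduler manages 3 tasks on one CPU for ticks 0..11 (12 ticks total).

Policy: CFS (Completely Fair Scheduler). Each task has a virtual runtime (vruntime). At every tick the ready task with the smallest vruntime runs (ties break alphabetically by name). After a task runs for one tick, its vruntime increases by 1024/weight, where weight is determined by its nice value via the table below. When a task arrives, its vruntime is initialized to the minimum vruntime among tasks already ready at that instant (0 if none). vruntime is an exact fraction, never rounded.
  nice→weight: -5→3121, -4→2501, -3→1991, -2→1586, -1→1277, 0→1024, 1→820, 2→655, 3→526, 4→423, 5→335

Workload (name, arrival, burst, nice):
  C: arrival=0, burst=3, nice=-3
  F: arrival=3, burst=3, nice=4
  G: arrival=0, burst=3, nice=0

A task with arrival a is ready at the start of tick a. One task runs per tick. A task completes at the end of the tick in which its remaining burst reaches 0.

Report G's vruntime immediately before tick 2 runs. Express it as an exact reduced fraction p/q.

t=0: vr[C=0 G=0] → run C
t=1: vr[C=1024/1991 G=0] → run G
t=2: vr[C=1024/1991 G=1] → run C
t=3: vr[C=2048/1991 F=1 G=1] → run F
t=4: vr[C=2048/1991 F=1447/423 G=1] → run G
t=5: vr[C=2048/1991 F=1447/423 G=2] → run C
t=6: vr[F=1447/423 G=2] → run G
t=7: vr[F=1447/423] → run F
t=8: vr[F=2471/423] → run F
t=9: (idle)
t=10: (idle)
t=11: (idle)

vruntime(G, start of tick 2) = 1/1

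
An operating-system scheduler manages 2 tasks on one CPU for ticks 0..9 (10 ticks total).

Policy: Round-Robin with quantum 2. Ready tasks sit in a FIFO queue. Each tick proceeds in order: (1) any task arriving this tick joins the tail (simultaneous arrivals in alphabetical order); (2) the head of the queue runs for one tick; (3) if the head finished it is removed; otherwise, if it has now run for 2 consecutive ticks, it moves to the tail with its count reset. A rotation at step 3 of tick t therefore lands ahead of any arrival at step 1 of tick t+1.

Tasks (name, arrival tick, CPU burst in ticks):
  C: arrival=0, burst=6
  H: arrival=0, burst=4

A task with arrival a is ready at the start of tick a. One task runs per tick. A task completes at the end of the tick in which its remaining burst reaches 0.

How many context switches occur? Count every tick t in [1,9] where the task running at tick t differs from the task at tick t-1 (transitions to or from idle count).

t=0: queue=[C,H] q_used=0 → run C
t=1: queue=[C,H] q_used=1 → run C
t=2: queue=[H,C] q_used=0 → run H
t=3: queue=[H,C] q_used=1 → run H
t=4: queue=[C,H] q_used=0 → run C
t=5: queue=[C,H] q_used=1 → run C
t=6: queue=[H,C] q_used=0 → run H
t=7: queue=[H,C] q_used=1 → run H
t=8: queue=[C] q_used=0 → run C
t=9: queue=[C] q_used=1 → run C

context switches = 4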